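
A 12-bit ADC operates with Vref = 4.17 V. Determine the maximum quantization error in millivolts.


The maximum quantization error is +/- LSB/2.
LSB = Vref / 2^n = 4.17 / 4096 = 0.00101807 V
Max error = LSB / 2 = 0.00101807 / 2 = 0.00050903 V
Max error = 0.509 mV

0.509 mV


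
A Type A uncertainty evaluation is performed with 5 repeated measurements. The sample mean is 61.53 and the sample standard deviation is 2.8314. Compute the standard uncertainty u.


The standard uncertainty for Type A evaluation is u = s / sqrt(n).
u = 2.8314 / sqrt(5)
u = 2.8314 / 2.2361
u = 1.2662

1.2662


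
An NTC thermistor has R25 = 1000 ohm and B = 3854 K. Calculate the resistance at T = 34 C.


NTC thermistor equation: Rt = R25 * exp(B * (1/T - 1/T25)).
T in Kelvin: 307.15 K, T25 = 298.15 K
1/T - 1/T25 = 1/307.15 - 1/298.15 = -9.828e-05
B * (1/T - 1/T25) = 3854 * -9.828e-05 = -0.3788
Rt = 1000 * exp(-0.3788) = 684.7 ohm

684.7 ohm


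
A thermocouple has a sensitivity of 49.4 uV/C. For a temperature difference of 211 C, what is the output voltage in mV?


The thermocouple output V = sensitivity * dT.
V = 49.4 uV/C * 211 C
V = 10423.4 uV
V = 10.423 mV

10.423 mV


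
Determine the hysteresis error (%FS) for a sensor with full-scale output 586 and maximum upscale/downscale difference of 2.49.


Hysteresis = (max difference / full scale) * 100%.
H = (2.49 / 586) * 100
H = 0.425 %FS

0.425 %FS


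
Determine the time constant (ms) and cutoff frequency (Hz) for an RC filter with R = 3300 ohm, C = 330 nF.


Time constant: tau = R * C.
tau = 3300 * 3.30e-07 = 0.001089 s
tau = 1.089 ms
Cutoff frequency: fc = 1 / (2*pi*R*C).
fc = 1 / (2*pi*0.001089) = 146.15 Hz

tau = 1.089 ms, fc = 146.15 Hz


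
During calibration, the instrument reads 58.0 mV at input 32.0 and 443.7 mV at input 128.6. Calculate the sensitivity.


Sensitivity = (y2 - y1) / (x2 - x1).
S = (443.7 - 58.0) / (128.6 - 32.0)
S = 385.7 / 96.6
S = 3.9928 mV/unit

3.9928 mV/unit


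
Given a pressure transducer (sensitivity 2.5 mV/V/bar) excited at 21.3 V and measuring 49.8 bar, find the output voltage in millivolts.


Output = sensitivity * Vex * P.
Vout = 2.5 * 21.3 * 49.8
Vout = 53.25 * 49.8
Vout = 2651.85 mV

2651.85 mV


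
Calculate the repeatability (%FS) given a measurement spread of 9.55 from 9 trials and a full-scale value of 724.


Repeatability = (spread / full scale) * 100%.
R = (9.55 / 724) * 100
R = 1.319 %FS

1.319 %FS


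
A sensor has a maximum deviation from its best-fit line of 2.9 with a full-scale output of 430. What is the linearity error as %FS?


Linearity error = (max deviation / full scale) * 100%.
Linearity = (2.9 / 430) * 100
Linearity = 0.674 %FS

0.674 %FS


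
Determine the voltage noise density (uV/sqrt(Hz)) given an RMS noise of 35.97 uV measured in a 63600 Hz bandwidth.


Noise spectral density = Vrms / sqrt(BW).
NSD = 35.97 / sqrt(63600)
NSD = 35.97 / 252.1904
NSD = 0.1426 uV/sqrt(Hz)

0.1426 uV/sqrt(Hz)


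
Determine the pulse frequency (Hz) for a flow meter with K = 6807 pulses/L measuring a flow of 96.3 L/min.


Frequency = K * Q / 60 (converting L/min to L/s).
f = 6807 * 96.3 / 60
f = 655514.1 / 60
f = 10925.23 Hz

10925.23 Hz


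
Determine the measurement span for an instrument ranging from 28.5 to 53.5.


Span = upper range - lower range.
Span = 53.5 - (28.5)
Span = 25.0

25.0


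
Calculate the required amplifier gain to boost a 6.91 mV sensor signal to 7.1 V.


Gain = Vout / Vin (converting to same units).
G = 7.1 V / 6.91 mV
G = 7100.0 mV / 6.91 mV
G = 1027.5

1027.5


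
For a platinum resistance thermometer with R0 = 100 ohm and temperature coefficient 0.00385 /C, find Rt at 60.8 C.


The RTD equation: Rt = R0 * (1 + alpha * T).
Rt = 100 * (1 + 0.00385 * 60.8)
Rt = 100 * (1 + 0.23408)
Rt = 100 * 1.23408
Rt = 123.408 ohm

123.408 ohm


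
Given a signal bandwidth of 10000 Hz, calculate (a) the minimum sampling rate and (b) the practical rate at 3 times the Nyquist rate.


By Nyquist theorem, fs_min = 2 * fmax.
fs_min = 2 * 10000 = 20000 Hz
Practical rate = 3 * fs_min = 3 * 20000 = 60000 Hz

fs_min = 20000 Hz, fs_practical = 60000 Hz


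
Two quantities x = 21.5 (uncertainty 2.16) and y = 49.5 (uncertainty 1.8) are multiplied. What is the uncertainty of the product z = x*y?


For a product z = x*y, the relative uncertainty is:
uz/z = sqrt((ux/x)^2 + (uy/y)^2)
Relative uncertainties: ux/x = 2.16/21.5 = 0.100465
uy/y = 1.8/49.5 = 0.036364
z = 21.5 * 49.5 = 1064.2
uz = 1064.2 * sqrt(0.100465^2 + 0.036364^2) = 113.708

113.708


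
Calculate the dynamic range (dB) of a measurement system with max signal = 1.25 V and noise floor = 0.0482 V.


Dynamic range = 20 * log10(Vmax / Vnoise).
DR = 20 * log10(1.25 / 0.0482)
DR = 20 * log10(25.93)
DR = 28.28 dB

28.28 dB


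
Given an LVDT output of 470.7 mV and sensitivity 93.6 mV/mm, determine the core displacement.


Displacement = Vout / sensitivity.
d = 470.7 / 93.6
d = 5.029 mm

5.029 mm


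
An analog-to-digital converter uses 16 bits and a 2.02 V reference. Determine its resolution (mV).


The resolution (LSB) of an ADC is Vref / 2^n.
LSB = 2.02 / 2^16
LSB = 2.02 / 65536
LSB = 3.082e-05 V = 0.03082275 mV

0.03082275 mV


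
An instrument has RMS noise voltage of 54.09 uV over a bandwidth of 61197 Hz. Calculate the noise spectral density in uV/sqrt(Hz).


Noise spectral density = Vrms / sqrt(BW).
NSD = 54.09 / sqrt(61197)
NSD = 54.09 / 247.3803
NSD = 0.2187 uV/sqrt(Hz)

0.2187 uV/sqrt(Hz)


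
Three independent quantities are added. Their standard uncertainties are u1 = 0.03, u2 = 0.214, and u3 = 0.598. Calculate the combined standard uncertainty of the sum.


For a sum of independent quantities, uc = sqrt(u1^2 + u2^2 + u3^2).
uc = sqrt(0.03^2 + 0.214^2 + 0.598^2)
uc = sqrt(0.0009 + 0.045796 + 0.357604)
uc = 0.6358

0.6358


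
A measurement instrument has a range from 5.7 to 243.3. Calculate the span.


Span = upper range - lower range.
Span = 243.3 - (5.7)
Span = 237.6

237.6


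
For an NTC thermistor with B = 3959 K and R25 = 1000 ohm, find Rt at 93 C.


NTC thermistor equation: Rt = R25 * exp(B * (1/T - 1/T25)).
T in Kelvin: 366.15 K, T25 = 298.15 K
1/T - 1/T25 = 1/366.15 - 1/298.15 = -0.0006229
B * (1/T - 1/T25) = 3959 * -0.0006229 = -2.466
Rt = 1000 * exp(-2.466) = 84.9 ohm

84.9 ohm


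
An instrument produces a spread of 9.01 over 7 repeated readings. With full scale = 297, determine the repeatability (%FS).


Repeatability = (spread / full scale) * 100%.
R = (9.01 / 297) * 100
R = 3.034 %FS

3.034 %FS


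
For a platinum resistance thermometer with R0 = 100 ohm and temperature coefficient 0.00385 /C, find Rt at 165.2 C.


The RTD equation: Rt = R0 * (1 + alpha * T).
Rt = 100 * (1 + 0.00385 * 165.2)
Rt = 100 * (1 + 0.63602)
Rt = 100 * 1.63602
Rt = 163.602 ohm

163.602 ohm


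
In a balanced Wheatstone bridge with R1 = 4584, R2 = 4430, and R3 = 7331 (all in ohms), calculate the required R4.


At balance: R1*R4 = R2*R3, so R4 = R2*R3/R1.
R4 = 4430 * 7331 / 4584
R4 = 32476330 / 4584
R4 = 7084.71 ohm

7084.71 ohm


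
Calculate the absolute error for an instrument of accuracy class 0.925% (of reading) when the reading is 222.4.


Absolute error = (accuracy% / 100) * reading.
Error = (0.925 / 100) * 222.4
Error = 0.00925 * 222.4
Error = 2.0572

2.0572


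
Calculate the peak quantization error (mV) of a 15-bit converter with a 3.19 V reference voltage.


The maximum quantization error is +/- LSB/2.
LSB = Vref / 2^n = 3.19 / 32768 = 9.735e-05 V
Max error = LSB / 2 = 9.735e-05 / 2 = 4.868e-05 V
Max error = 0.0487 mV

0.0487 mV


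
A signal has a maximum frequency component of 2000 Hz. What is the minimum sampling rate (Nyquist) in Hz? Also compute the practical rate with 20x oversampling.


By Nyquist theorem, fs_min = 2 * fmax.
fs_min = 2 * 2000 = 4000 Hz
Practical rate = 20 * fs_min = 20 * 4000 = 80000 Hz

fs_min = 4000 Hz, fs_practical = 80000 Hz


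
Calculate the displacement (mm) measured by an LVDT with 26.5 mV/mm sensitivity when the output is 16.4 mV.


Displacement = Vout / sensitivity.
d = 16.4 / 26.5
d = 0.619 mm

0.619 mm


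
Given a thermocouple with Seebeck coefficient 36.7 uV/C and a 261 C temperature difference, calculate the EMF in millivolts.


The thermocouple output V = sensitivity * dT.
V = 36.7 uV/C * 261 C
V = 9578.7 uV
V = 9.579 mV

9.579 mV


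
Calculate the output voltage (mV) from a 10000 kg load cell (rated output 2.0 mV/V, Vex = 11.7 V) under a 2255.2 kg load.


Vout = rated_output * Vex * (load / capacity).
Vout = 2.0 * 11.7 * (2255.2 / 10000)
Vout = 2.0 * 11.7 * 0.22552
Vout = 5.277 mV

5.277 mV


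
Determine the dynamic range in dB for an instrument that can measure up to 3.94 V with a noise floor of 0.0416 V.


Dynamic range = 20 * log10(Vmax / Vnoise).
DR = 20 * log10(3.94 / 0.0416)
DR = 20 * log10(94.71)
DR = 39.53 dB

39.53 dB


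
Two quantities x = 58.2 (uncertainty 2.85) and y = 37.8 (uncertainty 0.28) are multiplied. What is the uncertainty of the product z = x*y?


For a product z = x*y, the relative uncertainty is:
uz/z = sqrt((ux/x)^2 + (uy/y)^2)
Relative uncertainties: ux/x = 2.85/58.2 = 0.048969
uy/y = 0.28/37.8 = 0.007407
z = 58.2 * 37.8 = 2200.0
uz = 2200.0 * sqrt(0.048969^2 + 0.007407^2) = 108.956

108.956


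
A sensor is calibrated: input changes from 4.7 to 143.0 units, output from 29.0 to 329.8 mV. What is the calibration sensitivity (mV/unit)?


Sensitivity = (y2 - y1) / (x2 - x1).
S = (329.8 - 29.0) / (143.0 - 4.7)
S = 300.8 / 138.3
S = 2.175 mV/unit

2.175 mV/unit


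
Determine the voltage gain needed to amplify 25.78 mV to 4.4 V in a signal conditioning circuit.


Gain = Vout / Vin (converting to same units).
G = 4.4 V / 25.78 mV
G = 4400.0 mV / 25.78 mV
G = 170.67

170.67


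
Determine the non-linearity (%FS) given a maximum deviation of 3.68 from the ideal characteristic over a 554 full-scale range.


Linearity error = (max deviation / full scale) * 100%.
Linearity = (3.68 / 554) * 100
Linearity = 0.664 %FS

0.664 %FS


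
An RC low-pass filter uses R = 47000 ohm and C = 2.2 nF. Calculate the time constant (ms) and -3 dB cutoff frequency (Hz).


Time constant: tau = R * C.
tau = 47000 * 2.20e-09 = 0.0001034 s
tau = 0.1034 ms
Cutoff frequency: fc = 1 / (2*pi*R*C).
fc = 1 / (2*pi*0.0001034) = 1539.22 Hz

tau = 0.1034 ms, fc = 1539.22 Hz


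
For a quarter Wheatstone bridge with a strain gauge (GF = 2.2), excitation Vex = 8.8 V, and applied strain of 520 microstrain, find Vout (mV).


Quarter bridge output: Vout = (GF * epsilon * Vex) / 4.
Vout = (2.2 * 520e-6 * 8.8) / 4
Vout = 0.0100672 / 4 V
Vout = 0.0025168 V = 2.5168 mV

2.5168 mV


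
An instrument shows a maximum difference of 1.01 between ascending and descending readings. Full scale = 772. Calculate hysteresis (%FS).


Hysteresis = (max difference / full scale) * 100%.
H = (1.01 / 772) * 100
H = 0.131 %FS

0.131 %FS


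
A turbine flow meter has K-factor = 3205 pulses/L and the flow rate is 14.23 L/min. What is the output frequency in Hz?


Frequency = K * Q / 60 (converting L/min to L/s).
f = 3205 * 14.23 / 60
f = 45607.15 / 60
f = 760.12 Hz

760.12 Hz


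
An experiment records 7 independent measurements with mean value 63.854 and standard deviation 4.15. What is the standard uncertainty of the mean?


The standard uncertainty for Type A evaluation is u = s / sqrt(n).
u = 4.15 / sqrt(7)
u = 4.15 / 2.6458
u = 1.5686

1.5686


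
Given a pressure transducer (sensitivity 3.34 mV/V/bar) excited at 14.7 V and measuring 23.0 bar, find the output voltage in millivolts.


Output = sensitivity * Vex * P.
Vout = 3.34 * 14.7 * 23.0
Vout = 49.098 * 23.0
Vout = 1129.25 mV

1129.25 mV


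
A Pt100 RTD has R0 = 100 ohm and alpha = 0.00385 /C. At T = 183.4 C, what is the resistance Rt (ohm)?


The RTD equation: Rt = R0 * (1 + alpha * T).
Rt = 100 * (1 + 0.00385 * 183.4)
Rt = 100 * (1 + 0.70609)
Rt = 100 * 1.70609
Rt = 170.609 ohm

170.609 ohm


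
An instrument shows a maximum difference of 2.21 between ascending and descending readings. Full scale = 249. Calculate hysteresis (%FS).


Hysteresis = (max difference / full scale) * 100%.
H = (2.21 / 249) * 100
H = 0.888 %FS

0.888 %FS


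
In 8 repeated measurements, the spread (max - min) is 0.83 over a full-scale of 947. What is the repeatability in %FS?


Repeatability = (spread / full scale) * 100%.
R = (0.83 / 947) * 100
R = 0.088 %FS

0.088 %FS


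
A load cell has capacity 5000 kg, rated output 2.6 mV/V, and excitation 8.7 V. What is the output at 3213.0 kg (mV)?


Vout = rated_output * Vex * (load / capacity).
Vout = 2.6 * 8.7 * (3213.0 / 5000)
Vout = 2.6 * 8.7 * 0.6426
Vout = 14.536 mV

14.536 mV


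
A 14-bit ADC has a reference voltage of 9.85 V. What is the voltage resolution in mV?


The resolution (LSB) of an ADC is Vref / 2^n.
LSB = 9.85 / 2^14
LSB = 9.85 / 16384
LSB = 0.0006012 V = 0.60119629 mV

0.60119629 mV


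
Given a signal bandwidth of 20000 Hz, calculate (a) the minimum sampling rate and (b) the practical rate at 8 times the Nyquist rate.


By Nyquist theorem, fs_min = 2 * fmax.
fs_min = 2 * 20000 = 40000 Hz
Practical rate = 8 * fs_min = 8 * 40000 = 320000 Hz

fs_min = 40000 Hz, fs_practical = 320000 Hz


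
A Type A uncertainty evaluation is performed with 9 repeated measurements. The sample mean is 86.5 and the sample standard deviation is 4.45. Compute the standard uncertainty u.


The standard uncertainty for Type A evaluation is u = s / sqrt(n).
u = 4.45 / sqrt(9)
u = 4.45 / 3.0
u = 1.4833

1.4833


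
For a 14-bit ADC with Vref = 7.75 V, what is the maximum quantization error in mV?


The maximum quantization error is +/- LSB/2.
LSB = Vref / 2^n = 7.75 / 16384 = 0.00047302 V
Max error = LSB / 2 = 0.00047302 / 2 = 0.00023651 V
Max error = 0.2365 mV

0.2365 mV


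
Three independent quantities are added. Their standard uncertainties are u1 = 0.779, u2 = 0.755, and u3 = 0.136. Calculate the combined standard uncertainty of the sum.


For a sum of independent quantities, uc = sqrt(u1^2 + u2^2 + u3^2).
uc = sqrt(0.779^2 + 0.755^2 + 0.136^2)
uc = sqrt(0.606841 + 0.570025 + 0.018496)
uc = 1.0933

1.0933


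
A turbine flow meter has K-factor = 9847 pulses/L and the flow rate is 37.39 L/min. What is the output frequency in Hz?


Frequency = K * Q / 60 (converting L/min to L/s).
f = 9847 * 37.39 / 60
f = 368179.33 / 60
f = 6136.32 Hz

6136.32 Hz


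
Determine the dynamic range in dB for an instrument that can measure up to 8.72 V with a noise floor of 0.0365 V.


Dynamic range = 20 * log10(Vmax / Vnoise).
DR = 20 * log10(8.72 / 0.0365)
DR = 20 * log10(238.9)
DR = 47.56 dB

47.56 dB


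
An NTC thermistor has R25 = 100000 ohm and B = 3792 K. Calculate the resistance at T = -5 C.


NTC thermistor equation: Rt = R25 * exp(B * (1/T - 1/T25)).
T in Kelvin: 268.15 K, T25 = 298.15 K
1/T - 1/T25 = 1/268.15 - 1/298.15 = 0.00037524
B * (1/T - 1/T25) = 3792 * 0.00037524 = 1.4229
Rt = 100000 * exp(1.4229) = 414917.1 ohm

414917.1 ohm


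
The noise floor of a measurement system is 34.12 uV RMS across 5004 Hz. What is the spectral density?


Noise spectral density = Vrms / sqrt(BW).
NSD = 34.12 / sqrt(5004)
NSD = 34.12 / 70.739
NSD = 0.4823 uV/sqrt(Hz)

0.4823 uV/sqrt(Hz)


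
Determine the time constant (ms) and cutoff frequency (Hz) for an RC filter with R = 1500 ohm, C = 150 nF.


Time constant: tau = R * C.
tau = 1500 * 1.50e-07 = 0.000225 s
tau = 0.225 ms
Cutoff frequency: fc = 1 / (2*pi*R*C).
fc = 1 / (2*pi*0.000225) = 707.36 Hz

tau = 0.225 ms, fc = 707.36 Hz


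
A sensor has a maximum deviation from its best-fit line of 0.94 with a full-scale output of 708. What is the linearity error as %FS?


Linearity error = (max deviation / full scale) * 100%.
Linearity = (0.94 / 708) * 100
Linearity = 0.133 %FS

0.133 %FS


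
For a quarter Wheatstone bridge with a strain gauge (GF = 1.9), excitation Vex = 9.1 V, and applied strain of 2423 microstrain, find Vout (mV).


Quarter bridge output: Vout = (GF * epsilon * Vex) / 4.
Vout = (1.9 * 2423e-6 * 9.1) / 4
Vout = 0.04189367 / 4 V
Vout = 0.01047342 V = 10.4734 mV

10.4734 mV


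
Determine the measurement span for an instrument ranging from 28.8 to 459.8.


Span = upper range - lower range.
Span = 459.8 - (28.8)
Span = 431.0

431.0


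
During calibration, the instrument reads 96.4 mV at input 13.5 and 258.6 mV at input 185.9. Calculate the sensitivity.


Sensitivity = (y2 - y1) / (x2 - x1).
S = (258.6 - 96.4) / (185.9 - 13.5)
S = 162.2 / 172.4
S = 0.9408 mV/unit

0.9408 mV/unit


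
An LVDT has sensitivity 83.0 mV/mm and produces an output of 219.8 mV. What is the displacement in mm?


Displacement = Vout / sensitivity.
d = 219.8 / 83.0
d = 2.648 mm

2.648 mm


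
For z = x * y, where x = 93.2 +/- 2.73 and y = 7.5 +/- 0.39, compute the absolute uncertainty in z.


For a product z = x*y, the relative uncertainty is:
uz/z = sqrt((ux/x)^2 + (uy/y)^2)
Relative uncertainties: ux/x = 2.73/93.2 = 0.029292
uy/y = 0.39/7.5 = 0.052
z = 93.2 * 7.5 = 699.0
uz = 699.0 * sqrt(0.029292^2 + 0.052^2) = 41.718

41.718


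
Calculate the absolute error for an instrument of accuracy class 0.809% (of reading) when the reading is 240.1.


Absolute error = (accuracy% / 100) * reading.
Error = (0.809 / 100) * 240.1
Error = 0.00809 * 240.1
Error = 1.9424

1.9424


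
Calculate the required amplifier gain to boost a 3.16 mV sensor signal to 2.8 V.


Gain = Vout / Vin (converting to same units).
G = 2.8 V / 3.16 mV
G = 2800.0 mV / 3.16 mV
G = 886.08

886.08


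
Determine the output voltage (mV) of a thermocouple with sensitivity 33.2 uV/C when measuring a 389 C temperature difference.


The thermocouple output V = sensitivity * dT.
V = 33.2 uV/C * 389 C
V = 12914.8 uV
V = 12.915 mV

12.915 mV


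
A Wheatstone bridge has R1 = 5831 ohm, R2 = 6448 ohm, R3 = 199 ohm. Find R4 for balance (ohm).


At balance: R1*R4 = R2*R3, so R4 = R2*R3/R1.
R4 = 6448 * 199 / 5831
R4 = 1283152 / 5831
R4 = 220.06 ohm

220.06 ohm


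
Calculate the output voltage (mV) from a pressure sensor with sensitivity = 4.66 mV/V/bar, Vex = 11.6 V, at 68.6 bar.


Output = sensitivity * Vex * P.
Vout = 4.66 * 11.6 * 68.6
Vout = 54.056 * 68.6
Vout = 3708.24 mV

3708.24 mV


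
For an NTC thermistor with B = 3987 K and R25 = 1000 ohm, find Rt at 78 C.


NTC thermistor equation: Rt = R25 * exp(B * (1/T - 1/T25)).
T in Kelvin: 351.15 K, T25 = 298.15 K
1/T - 1/T25 = 1/351.15 - 1/298.15 = -0.00050623
B * (1/T - 1/T25) = 3987 * -0.00050623 = -2.0183
Rt = 1000 * exp(-2.0183) = 132.9 ohm

132.9 ohm


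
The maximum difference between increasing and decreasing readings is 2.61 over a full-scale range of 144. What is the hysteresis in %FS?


Hysteresis = (max difference / full scale) * 100%.
H = (2.61 / 144) * 100
H = 1.812 %FS

1.812 %FS


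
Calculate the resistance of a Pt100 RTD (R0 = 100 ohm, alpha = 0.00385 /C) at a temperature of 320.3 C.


The RTD equation: Rt = R0 * (1 + alpha * T).
Rt = 100 * (1 + 0.00385 * 320.3)
Rt = 100 * (1 + 1.233155)
Rt = 100 * 2.233155
Rt = 223.315 ohm

223.315 ohm


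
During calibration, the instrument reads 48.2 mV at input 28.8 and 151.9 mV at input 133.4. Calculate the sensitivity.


Sensitivity = (y2 - y1) / (x2 - x1).
S = (151.9 - 48.2) / (133.4 - 28.8)
S = 103.7 / 104.6
S = 0.9914 mV/unit

0.9914 mV/unit


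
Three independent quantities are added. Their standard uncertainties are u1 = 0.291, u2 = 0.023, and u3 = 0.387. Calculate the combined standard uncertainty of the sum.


For a sum of independent quantities, uc = sqrt(u1^2 + u2^2 + u3^2).
uc = sqrt(0.291^2 + 0.023^2 + 0.387^2)
uc = sqrt(0.084681 + 0.000529 + 0.149769)
uc = 0.4847

0.4847


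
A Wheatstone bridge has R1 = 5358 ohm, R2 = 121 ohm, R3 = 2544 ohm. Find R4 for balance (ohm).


At balance: R1*R4 = R2*R3, so R4 = R2*R3/R1.
R4 = 121 * 2544 / 5358
R4 = 307824 / 5358
R4 = 57.45 ohm

57.45 ohm


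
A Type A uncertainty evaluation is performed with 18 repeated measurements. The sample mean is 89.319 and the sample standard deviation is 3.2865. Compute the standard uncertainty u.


The standard uncertainty for Type A evaluation is u = s / sqrt(n).
u = 3.2865 / sqrt(18)
u = 3.2865 / 4.2426
u = 0.7746

0.7746


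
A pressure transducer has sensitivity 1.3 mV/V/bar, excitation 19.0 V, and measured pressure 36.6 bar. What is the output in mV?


Output = sensitivity * Vex * P.
Vout = 1.3 * 19.0 * 36.6
Vout = 24.7 * 36.6
Vout = 904.02 mV

904.02 mV


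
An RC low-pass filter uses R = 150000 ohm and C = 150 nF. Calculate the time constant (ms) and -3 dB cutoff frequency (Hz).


Time constant: tau = R * C.
tau = 150000 * 1.50e-07 = 0.0225 s
tau = 22.5 ms
Cutoff frequency: fc = 1 / (2*pi*R*C).
fc = 1 / (2*pi*0.0225) = 7.07 Hz

tau = 22.5 ms, fc = 7.07 Hz


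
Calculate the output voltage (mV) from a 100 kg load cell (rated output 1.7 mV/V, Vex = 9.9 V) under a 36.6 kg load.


Vout = rated_output * Vex * (load / capacity).
Vout = 1.7 * 9.9 * (36.6 / 100)
Vout = 1.7 * 9.9 * 0.366
Vout = 6.16 mV

6.16 mV


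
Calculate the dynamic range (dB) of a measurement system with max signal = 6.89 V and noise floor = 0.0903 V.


Dynamic range = 20 * log10(Vmax / Vnoise).
DR = 20 * log10(6.89 / 0.0903)
DR = 20 * log10(76.3)
DR = 37.65 dB

37.65 dB


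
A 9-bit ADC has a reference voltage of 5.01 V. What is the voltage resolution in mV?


The resolution (LSB) of an ADC is Vref / 2^n.
LSB = 5.01 / 2^9
LSB = 5.01 / 512
LSB = 0.00978516 V = 9.78515625 mV

9.78515625 mV


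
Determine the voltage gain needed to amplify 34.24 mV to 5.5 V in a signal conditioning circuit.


Gain = Vout / Vin (converting to same units).
G = 5.5 V / 34.24 mV
G = 5500.0 mV / 34.24 mV
G = 160.63

160.63


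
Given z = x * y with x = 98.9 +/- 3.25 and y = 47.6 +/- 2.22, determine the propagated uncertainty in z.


For a product z = x*y, the relative uncertainty is:
uz/z = sqrt((ux/x)^2 + (uy/y)^2)
Relative uncertainties: ux/x = 3.25/98.9 = 0.032861
uy/y = 2.22/47.6 = 0.046639
z = 98.9 * 47.6 = 4707.6
uz = 4707.6 * sqrt(0.032861^2 + 0.046639^2) = 268.585

268.585


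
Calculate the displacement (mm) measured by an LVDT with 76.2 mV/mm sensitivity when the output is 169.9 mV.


Displacement = Vout / sensitivity.
d = 169.9 / 76.2
d = 2.23 mm

2.23 mm


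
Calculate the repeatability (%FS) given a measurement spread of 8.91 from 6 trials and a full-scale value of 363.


Repeatability = (spread / full scale) * 100%.
R = (8.91 / 363) * 100
R = 2.455 %FS

2.455 %FS


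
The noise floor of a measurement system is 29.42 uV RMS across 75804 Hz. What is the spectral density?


Noise spectral density = Vrms / sqrt(BW).
NSD = 29.42 / sqrt(75804)
NSD = 29.42 / 275.3253
NSD = 0.1069 uV/sqrt(Hz)

0.1069 uV/sqrt(Hz)


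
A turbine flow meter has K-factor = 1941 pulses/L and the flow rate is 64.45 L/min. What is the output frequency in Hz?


Frequency = K * Q / 60 (converting L/min to L/s).
f = 1941 * 64.45 / 60
f = 125097.45 / 60
f = 2084.96 Hz

2084.96 Hz


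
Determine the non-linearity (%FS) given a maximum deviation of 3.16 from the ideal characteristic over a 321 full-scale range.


Linearity error = (max deviation / full scale) * 100%.
Linearity = (3.16 / 321) * 100
Linearity = 0.984 %FS

0.984 %FS


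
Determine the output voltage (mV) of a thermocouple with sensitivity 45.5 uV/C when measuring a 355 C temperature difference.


The thermocouple output V = sensitivity * dT.
V = 45.5 uV/C * 355 C
V = 16152.5 uV
V = 16.152 mV

16.152 mV


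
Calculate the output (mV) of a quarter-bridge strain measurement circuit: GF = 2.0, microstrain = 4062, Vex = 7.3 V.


Quarter bridge output: Vout = (GF * epsilon * Vex) / 4.
Vout = (2.0 * 4062e-6 * 7.3) / 4
Vout = 0.0593052 / 4 V
Vout = 0.0148263 V = 14.8263 mV

14.8263 mV


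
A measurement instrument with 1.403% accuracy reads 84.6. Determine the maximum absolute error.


Absolute error = (accuracy% / 100) * reading.
Error = (1.403 / 100) * 84.6
Error = 0.01403 * 84.6
Error = 1.1869

1.1869


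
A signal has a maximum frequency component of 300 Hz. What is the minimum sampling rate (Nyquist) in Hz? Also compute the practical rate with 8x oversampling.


By Nyquist theorem, fs_min = 2 * fmax.
fs_min = 2 * 300 = 600 Hz
Practical rate = 8 * fs_min = 8 * 600 = 4800 Hz

fs_min = 600 Hz, fs_practical = 4800 Hz


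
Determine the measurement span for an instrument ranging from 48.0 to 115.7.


Span = upper range - lower range.
Span = 115.7 - (48.0)
Span = 67.7

67.7


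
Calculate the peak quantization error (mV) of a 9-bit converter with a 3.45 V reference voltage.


The maximum quantization error is +/- LSB/2.
LSB = Vref / 2^n = 3.45 / 512 = 0.00673828 V
Max error = LSB / 2 = 0.00673828 / 2 = 0.00336914 V
Max error = 3.3691 mV

3.3691 mV


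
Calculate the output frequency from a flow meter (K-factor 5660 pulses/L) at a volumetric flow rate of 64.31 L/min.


Frequency = K * Q / 60 (converting L/min to L/s).
f = 5660 * 64.31 / 60
f = 363994.6 / 60
f = 6066.58 Hz

6066.58 Hz


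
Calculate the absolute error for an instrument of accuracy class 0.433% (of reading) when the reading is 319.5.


Absolute error = (accuracy% / 100) * reading.
Error = (0.433 / 100) * 319.5
Error = 0.00433 * 319.5
Error = 1.3834

1.3834


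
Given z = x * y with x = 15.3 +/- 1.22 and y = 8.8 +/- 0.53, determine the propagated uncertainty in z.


For a product z = x*y, the relative uncertainty is:
uz/z = sqrt((ux/x)^2 + (uy/y)^2)
Relative uncertainties: ux/x = 1.22/15.3 = 0.079739
uy/y = 0.53/8.8 = 0.060227
z = 15.3 * 8.8 = 134.6
uz = 134.6 * sqrt(0.079739^2 + 0.060227^2) = 13.454

13.454


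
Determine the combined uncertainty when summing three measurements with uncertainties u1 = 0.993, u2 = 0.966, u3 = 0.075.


For a sum of independent quantities, uc = sqrt(u1^2 + u2^2 + u3^2).
uc = sqrt(0.993^2 + 0.966^2 + 0.075^2)
uc = sqrt(0.986049 + 0.933156 + 0.005625)
uc = 1.3874

1.3874


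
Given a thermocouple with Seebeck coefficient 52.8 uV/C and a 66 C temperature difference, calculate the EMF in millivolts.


The thermocouple output V = sensitivity * dT.
V = 52.8 uV/C * 66 C
V = 3484.8 uV
V = 3.485 mV

3.485 mV


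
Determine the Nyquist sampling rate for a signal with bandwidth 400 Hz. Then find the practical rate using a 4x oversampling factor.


By Nyquist theorem, fs_min = 2 * fmax.
fs_min = 2 * 400 = 800 Hz
Practical rate = 4 * fs_min = 4 * 800 = 3200 Hz

fs_min = 800 Hz, fs_practical = 3200 Hz


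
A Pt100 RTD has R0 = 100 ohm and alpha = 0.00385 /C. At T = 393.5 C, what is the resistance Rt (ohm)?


The RTD equation: Rt = R0 * (1 + alpha * T).
Rt = 100 * (1 + 0.00385 * 393.5)
Rt = 100 * (1 + 1.514975)
Rt = 100 * 2.514975
Rt = 251.497 ohm

251.497 ohm


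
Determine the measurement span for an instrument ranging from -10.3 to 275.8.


Span = upper range - lower range.
Span = 275.8 - (-10.3)
Span = 286.1

286.1


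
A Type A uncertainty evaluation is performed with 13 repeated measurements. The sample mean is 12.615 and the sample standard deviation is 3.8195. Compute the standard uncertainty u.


The standard uncertainty for Type A evaluation is u = s / sqrt(n).
u = 3.8195 / sqrt(13)
u = 3.8195 / 3.6056
u = 1.0593

1.0593


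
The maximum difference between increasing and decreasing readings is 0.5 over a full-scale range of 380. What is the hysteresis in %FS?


Hysteresis = (max difference / full scale) * 100%.
H = (0.5 / 380) * 100
H = 0.132 %FS

0.132 %FS


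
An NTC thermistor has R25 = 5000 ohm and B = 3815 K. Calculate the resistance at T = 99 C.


NTC thermistor equation: Rt = R25 * exp(B * (1/T - 1/T25)).
T in Kelvin: 372.15 K, T25 = 298.15 K
1/T - 1/T25 = 1/372.15 - 1/298.15 = -0.00066693
B * (1/T - 1/T25) = 3815 * -0.00066693 = -2.5443
Rt = 5000 * exp(-2.5443) = 392.6 ohm

392.6 ohm


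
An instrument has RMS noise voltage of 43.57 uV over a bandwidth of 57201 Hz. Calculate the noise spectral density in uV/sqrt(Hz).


Noise spectral density = Vrms / sqrt(BW).
NSD = 43.57 / sqrt(57201)
NSD = 43.57 / 239.1673
NSD = 0.1822 uV/sqrt(Hz)

0.1822 uV/sqrt(Hz)


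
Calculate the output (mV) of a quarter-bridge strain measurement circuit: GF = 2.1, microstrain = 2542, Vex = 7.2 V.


Quarter bridge output: Vout = (GF * epsilon * Vex) / 4.
Vout = (2.1 * 2542e-6 * 7.2) / 4
Vout = 0.03843504 / 4 V
Vout = 0.00960876 V = 9.6088 mV

9.6088 mV


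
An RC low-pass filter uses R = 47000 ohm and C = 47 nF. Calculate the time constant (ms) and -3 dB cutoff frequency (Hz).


Time constant: tau = R * C.
tau = 47000 * 4.70e-08 = 0.002209 s
tau = 2.209 ms
Cutoff frequency: fc = 1 / (2*pi*R*C).
fc = 1 / (2*pi*0.002209) = 72.05 Hz

tau = 2.209 ms, fc = 72.05 Hz


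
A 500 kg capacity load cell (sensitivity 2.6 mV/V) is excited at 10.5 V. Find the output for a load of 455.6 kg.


Vout = rated_output * Vex * (load / capacity).
Vout = 2.6 * 10.5 * (455.6 / 500)
Vout = 2.6 * 10.5 * 0.9112
Vout = 24.876 mV

24.876 mV


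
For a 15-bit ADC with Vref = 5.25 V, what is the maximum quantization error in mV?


The maximum quantization error is +/- LSB/2.
LSB = Vref / 2^n = 5.25 / 32768 = 0.00016022 V
Max error = LSB / 2 = 0.00016022 / 2 = 8.011e-05 V
Max error = 0.0801 mV

0.0801 mV


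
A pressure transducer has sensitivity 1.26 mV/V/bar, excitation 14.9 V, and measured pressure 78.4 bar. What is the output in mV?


Output = sensitivity * Vex * P.
Vout = 1.26 * 14.9 * 78.4
Vout = 18.774 * 78.4
Vout = 1471.88 mV

1471.88 mV


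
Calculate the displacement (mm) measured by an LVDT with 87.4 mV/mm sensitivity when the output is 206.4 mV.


Displacement = Vout / sensitivity.
d = 206.4 / 87.4
d = 2.362 mm

2.362 mm


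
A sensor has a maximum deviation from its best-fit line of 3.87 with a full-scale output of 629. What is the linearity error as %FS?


Linearity error = (max deviation / full scale) * 100%.
Linearity = (3.87 / 629) * 100
Linearity = 0.615 %FS

0.615 %FS


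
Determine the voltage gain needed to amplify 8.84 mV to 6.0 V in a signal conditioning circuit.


Gain = Vout / Vin (converting to same units).
G = 6.0 V / 8.84 mV
G = 6000.0 mV / 8.84 mV
G = 678.73

678.73


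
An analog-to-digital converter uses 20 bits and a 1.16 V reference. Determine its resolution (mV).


The resolution (LSB) of an ADC is Vref / 2^n.
LSB = 1.16 / 2^20
LSB = 1.16 / 1048576
LSB = 1.11e-06 V = 0.00110626 mV

0.00110626 mV


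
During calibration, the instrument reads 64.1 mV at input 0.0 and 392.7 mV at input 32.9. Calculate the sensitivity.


Sensitivity = (y2 - y1) / (x2 - x1).
S = (392.7 - 64.1) / (32.9 - 0.0)
S = 328.6 / 32.9
S = 9.9878 mV/unit

9.9878 mV/unit


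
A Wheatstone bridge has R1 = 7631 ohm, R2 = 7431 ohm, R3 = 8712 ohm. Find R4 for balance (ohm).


At balance: R1*R4 = R2*R3, so R4 = R2*R3/R1.
R4 = 7431 * 8712 / 7631
R4 = 64738872 / 7631
R4 = 8483.67 ohm

8483.67 ohm


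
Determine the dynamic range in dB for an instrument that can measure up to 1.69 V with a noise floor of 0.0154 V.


Dynamic range = 20 * log10(Vmax / Vnoise).
DR = 20 * log10(1.69 / 0.0154)
DR = 20 * log10(109.74)
DR = 40.81 dB

40.81 dB


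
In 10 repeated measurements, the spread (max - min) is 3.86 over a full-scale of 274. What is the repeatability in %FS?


Repeatability = (spread / full scale) * 100%.
R = (3.86 / 274) * 100
R = 1.409 %FS

1.409 %FS


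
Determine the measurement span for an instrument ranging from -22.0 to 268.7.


Span = upper range - lower range.
Span = 268.7 - (-22.0)
Span = 290.7

290.7


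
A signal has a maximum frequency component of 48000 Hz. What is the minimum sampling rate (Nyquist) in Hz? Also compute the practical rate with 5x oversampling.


By Nyquist theorem, fs_min = 2 * fmax.
fs_min = 2 * 48000 = 96000 Hz
Practical rate = 5 * fs_min = 5 * 96000 = 480000 Hz

fs_min = 96000 Hz, fs_practical = 480000 Hz


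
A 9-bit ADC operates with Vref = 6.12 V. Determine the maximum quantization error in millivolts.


The maximum quantization error is +/- LSB/2.
LSB = Vref / 2^n = 6.12 / 512 = 0.01195313 V
Max error = LSB / 2 = 0.01195313 / 2 = 0.00597656 V
Max error = 5.9766 mV

5.9766 mV


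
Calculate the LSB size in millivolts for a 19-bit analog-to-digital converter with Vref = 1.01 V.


The resolution (LSB) of an ADC is Vref / 2^n.
LSB = 1.01 / 2^19
LSB = 1.01 / 524288
LSB = 1.93e-06 V = 0.00192642 mV

0.00192642 mV


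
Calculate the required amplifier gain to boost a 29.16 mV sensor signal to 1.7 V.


Gain = Vout / Vin (converting to same units).
G = 1.7 V / 29.16 mV
G = 1700.0 mV / 29.16 mV
G = 58.3

58.3


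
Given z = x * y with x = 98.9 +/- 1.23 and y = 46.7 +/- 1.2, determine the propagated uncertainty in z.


For a product z = x*y, the relative uncertainty is:
uz/z = sqrt((ux/x)^2 + (uy/y)^2)
Relative uncertainties: ux/x = 1.23/98.9 = 0.012437
uy/y = 1.2/46.7 = 0.025696
z = 98.9 * 46.7 = 4618.6
uz = 4618.6 * sqrt(0.012437^2 + 0.025696^2) = 131.85

131.85


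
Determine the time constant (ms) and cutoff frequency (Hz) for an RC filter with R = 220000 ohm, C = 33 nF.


Time constant: tau = R * C.
tau = 220000 * 3.30e-08 = 0.00726 s
tau = 7.26 ms
Cutoff frequency: fc = 1 / (2*pi*R*C).
fc = 1 / (2*pi*0.00726) = 21.92 Hz

tau = 7.26 ms, fc = 21.92 Hz


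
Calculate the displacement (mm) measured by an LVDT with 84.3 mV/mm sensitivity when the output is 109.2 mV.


Displacement = Vout / sensitivity.
d = 109.2 / 84.3
d = 1.295 mm

1.295 mm


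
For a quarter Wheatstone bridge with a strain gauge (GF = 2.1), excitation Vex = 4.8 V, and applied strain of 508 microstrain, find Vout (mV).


Quarter bridge output: Vout = (GF * epsilon * Vex) / 4.
Vout = (2.1 * 508e-6 * 4.8) / 4
Vout = 0.00512064 / 4 V
Vout = 0.00128016 V = 1.2802 mV

1.2802 mV


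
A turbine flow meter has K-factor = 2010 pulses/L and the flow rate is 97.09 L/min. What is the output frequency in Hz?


Frequency = K * Q / 60 (converting L/min to L/s).
f = 2010 * 97.09 / 60
f = 195150.9 / 60
f = 3252.51 Hz

3252.51 Hz


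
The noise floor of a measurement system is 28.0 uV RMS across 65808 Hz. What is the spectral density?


Noise spectral density = Vrms / sqrt(BW).
NSD = 28.0 / sqrt(65808)
NSD = 28.0 / 256.5307
NSD = 0.1091 uV/sqrt(Hz)

0.1091 uV/sqrt(Hz)


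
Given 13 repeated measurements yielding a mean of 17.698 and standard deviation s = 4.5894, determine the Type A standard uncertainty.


The standard uncertainty for Type A evaluation is u = s / sqrt(n).
u = 4.5894 / sqrt(13)
u = 4.5894 / 3.6056
u = 1.2729

1.2729


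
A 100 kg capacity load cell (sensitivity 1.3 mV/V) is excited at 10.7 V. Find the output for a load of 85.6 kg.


Vout = rated_output * Vex * (load / capacity).
Vout = 1.3 * 10.7 * (85.6 / 100)
Vout = 1.3 * 10.7 * 0.856
Vout = 11.907 mV

11.907 mV


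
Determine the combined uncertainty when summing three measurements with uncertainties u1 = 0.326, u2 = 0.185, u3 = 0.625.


For a sum of independent quantities, uc = sqrt(u1^2 + u2^2 + u3^2).
uc = sqrt(0.326^2 + 0.185^2 + 0.625^2)
uc = sqrt(0.106276 + 0.034225 + 0.390625)
uc = 0.7288

0.7288


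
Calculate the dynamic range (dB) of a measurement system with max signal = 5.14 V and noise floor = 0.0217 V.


Dynamic range = 20 * log10(Vmax / Vnoise).
DR = 20 * log10(5.14 / 0.0217)
DR = 20 * log10(236.87)
DR = 47.49 dB

47.49 dB


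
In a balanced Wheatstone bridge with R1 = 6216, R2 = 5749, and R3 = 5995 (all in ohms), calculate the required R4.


At balance: R1*R4 = R2*R3, so R4 = R2*R3/R1.
R4 = 5749 * 5995 / 6216
R4 = 34465255 / 6216
R4 = 5544.6 ohm

5544.6 ohm


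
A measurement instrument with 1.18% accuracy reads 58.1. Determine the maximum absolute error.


Absolute error = (accuracy% / 100) * reading.
Error = (1.18 / 100) * 58.1
Error = 0.0118 * 58.1
Error = 0.6856

0.6856


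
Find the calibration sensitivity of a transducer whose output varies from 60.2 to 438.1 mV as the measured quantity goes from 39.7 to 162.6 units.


Sensitivity = (y2 - y1) / (x2 - x1).
S = (438.1 - 60.2) / (162.6 - 39.7)
S = 377.9 / 122.9
S = 3.0749 mV/unit

3.0749 mV/unit


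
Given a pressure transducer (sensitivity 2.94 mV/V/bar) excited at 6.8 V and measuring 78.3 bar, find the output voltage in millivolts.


Output = sensitivity * Vex * P.
Vout = 2.94 * 6.8 * 78.3
Vout = 19.992 * 78.3
Vout = 1565.37 mV

1565.37 mV


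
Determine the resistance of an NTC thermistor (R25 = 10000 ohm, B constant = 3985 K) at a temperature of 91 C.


NTC thermistor equation: Rt = R25 * exp(B * (1/T - 1/T25)).
T in Kelvin: 364.15 K, T25 = 298.15 K
1/T - 1/T25 = 1/364.15 - 1/298.15 = -0.0006079
B * (1/T - 1/T25) = 3985 * -0.0006079 = -2.4225
Rt = 10000 * exp(-2.4225) = 887.0 ohm

887.0 ohm


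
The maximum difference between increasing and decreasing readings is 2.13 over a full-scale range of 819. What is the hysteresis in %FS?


Hysteresis = (max difference / full scale) * 100%.
H = (2.13 / 819) * 100
H = 0.26 %FS

0.26 %FS


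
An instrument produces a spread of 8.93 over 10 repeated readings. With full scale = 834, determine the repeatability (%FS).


Repeatability = (spread / full scale) * 100%.
R = (8.93 / 834) * 100
R = 1.071 %FS

1.071 %FS


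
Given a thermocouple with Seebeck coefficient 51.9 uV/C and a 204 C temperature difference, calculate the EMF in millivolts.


The thermocouple output V = sensitivity * dT.
V = 51.9 uV/C * 204 C
V = 10587.6 uV
V = 10.588 mV

10.588 mV


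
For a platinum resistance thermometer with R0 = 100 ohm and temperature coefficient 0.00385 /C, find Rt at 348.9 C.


The RTD equation: Rt = R0 * (1 + alpha * T).
Rt = 100 * (1 + 0.00385 * 348.9)
Rt = 100 * (1 + 1.343265)
Rt = 100 * 2.343265
Rt = 234.326 ohm

234.326 ohm


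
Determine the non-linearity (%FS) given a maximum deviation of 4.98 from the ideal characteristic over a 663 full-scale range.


Linearity error = (max deviation / full scale) * 100%.
Linearity = (4.98 / 663) * 100
Linearity = 0.751 %FS

0.751 %FS


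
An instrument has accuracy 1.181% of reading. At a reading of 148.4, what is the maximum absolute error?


Absolute error = (accuracy% / 100) * reading.
Error = (1.181 / 100) * 148.4
Error = 0.01181 * 148.4
Error = 1.7526

1.7526


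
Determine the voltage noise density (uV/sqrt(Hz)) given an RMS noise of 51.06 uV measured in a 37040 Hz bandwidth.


Noise spectral density = Vrms / sqrt(BW).
NSD = 51.06 / sqrt(37040)
NSD = 51.06 / 192.4578
NSD = 0.2653 uV/sqrt(Hz)

0.2653 uV/sqrt(Hz)


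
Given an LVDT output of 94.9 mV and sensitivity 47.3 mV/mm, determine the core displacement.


Displacement = Vout / sensitivity.
d = 94.9 / 47.3
d = 2.006 mm

2.006 mm


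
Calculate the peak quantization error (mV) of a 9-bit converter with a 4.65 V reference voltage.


The maximum quantization error is +/- LSB/2.
LSB = Vref / 2^n = 4.65 / 512 = 0.00908203 V
Max error = LSB / 2 = 0.00908203 / 2 = 0.00454102 V
Max error = 4.541 mV

4.541 mV


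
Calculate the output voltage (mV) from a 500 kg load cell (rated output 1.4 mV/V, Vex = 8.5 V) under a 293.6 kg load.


Vout = rated_output * Vex * (load / capacity).
Vout = 1.4 * 8.5 * (293.6 / 500)
Vout = 1.4 * 8.5 * 0.5872
Vout = 6.988 mV

6.988 mV


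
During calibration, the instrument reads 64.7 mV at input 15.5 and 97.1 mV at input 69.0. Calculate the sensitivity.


Sensitivity = (y2 - y1) / (x2 - x1).
S = (97.1 - 64.7) / (69.0 - 15.5)
S = 32.4 / 53.5
S = 0.6056 mV/unit

0.6056 mV/unit


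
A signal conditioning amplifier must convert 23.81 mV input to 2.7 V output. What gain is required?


Gain = Vout / Vin (converting to same units).
G = 2.7 V / 23.81 mV
G = 2700.0 mV / 23.81 mV
G = 113.4

113.4
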